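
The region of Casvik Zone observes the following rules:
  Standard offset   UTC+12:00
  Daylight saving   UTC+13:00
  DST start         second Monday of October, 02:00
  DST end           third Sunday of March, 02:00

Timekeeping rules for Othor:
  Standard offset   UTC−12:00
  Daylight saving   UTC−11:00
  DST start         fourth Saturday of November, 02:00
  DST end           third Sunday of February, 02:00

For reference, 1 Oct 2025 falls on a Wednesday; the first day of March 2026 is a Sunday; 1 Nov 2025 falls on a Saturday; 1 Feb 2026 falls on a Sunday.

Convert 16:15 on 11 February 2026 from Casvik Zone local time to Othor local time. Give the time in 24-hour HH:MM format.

1 October 2025 is a Wednesday, so the first Monday is October 6 and the second is October 13.
1 March 2026 is a Sunday, so the first Sunday is March 1 and the third is March 15.
Daylight saving runs 13 October 2025 – 15 March 2026; 11 February 2026 is inside that window, so Casvik Zone is at UTC+13:00.
16:15 Casvik Zone − 13h = 03:15 UTC.
1 November 2025 is a Saturday, so the first Saturday is November 1 and the fourth is November 22.
1 February 2026 is a Sunday, so the first Sunday is February 1 and the third is February 15.
At the standard offset (UTC−12:00), 03:15 UTC − 12h = 15:15 Othor standard time (rolling into the previous day, 10 February 2026).
The standard-time date in Othor, 10 February 2026, falls between 22 November 2025 and 15 February 2026, so daylight saving is in effect and Othor is at UTC−11:00.
03:15 UTC − 11h = 16:15 Othor (rolling into the previous day, 10 February 2026).

16:15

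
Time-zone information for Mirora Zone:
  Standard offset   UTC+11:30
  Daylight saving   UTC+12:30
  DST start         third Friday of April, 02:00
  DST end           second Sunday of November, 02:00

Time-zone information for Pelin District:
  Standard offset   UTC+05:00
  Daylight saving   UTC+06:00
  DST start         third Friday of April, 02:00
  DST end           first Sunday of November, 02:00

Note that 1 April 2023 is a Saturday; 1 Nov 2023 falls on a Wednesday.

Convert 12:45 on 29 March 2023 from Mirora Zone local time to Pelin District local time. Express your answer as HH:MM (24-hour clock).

06:15

1 April 2023 is a Saturday, so the first Friday is April 7 and the third is April 21.
1 November 2023 is a Wednesday, so the first Sunday is November 5 and the second is November 12.
29 March 2023 does not fall between 21 April and 12 November, so daylight saving is not in effect and Mirora Zone is at UTC+11:30.
12:45 Mirora Zone − 11h30m = 01:15 UTC.
1 April 2023 is a Saturday, so the first Friday is April 7 and the third is April 21.
1 November 2023 is a Wednesday, so the first Sunday is November 5.
At the standard offset (UTC+05:00), 01:15 UTC + 5h = 06:15 Pelin District standard time.
Daylight saving runs 21 April – 5 November; the standard-time date in Pelin District, 29 March 2023, is outside that window, so Pelin District is on standard time at UTC+05:00.
01:15 UTC + 5h = 06:15 Pelin District.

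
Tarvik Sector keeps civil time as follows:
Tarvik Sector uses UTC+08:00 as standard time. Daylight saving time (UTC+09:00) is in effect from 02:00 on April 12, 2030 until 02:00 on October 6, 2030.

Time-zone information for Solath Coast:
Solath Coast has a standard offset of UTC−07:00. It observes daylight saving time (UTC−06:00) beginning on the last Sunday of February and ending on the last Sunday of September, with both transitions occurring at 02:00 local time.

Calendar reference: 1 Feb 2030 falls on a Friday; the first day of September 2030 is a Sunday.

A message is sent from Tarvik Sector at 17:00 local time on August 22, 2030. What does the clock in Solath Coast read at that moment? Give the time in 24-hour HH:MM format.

August 22, 2030 lies within the daylight-saving period (12 April – 6 October), so Tarvik Sector is on daylight time, UTC+09:00.
17:00 Tarvik Sector − 9h = 08:00 UTC.
1 February 2030 is a Friday, so Sundays fall on 3, 10, 17, 24; the last is February 24.
1 September 2030 is a Sunday, so Sundays fall on 1, 8, 15, 22, 29; the last is September 29.
At the standard offset (UTC−07:00), 08:00 UTC − 7h = 01:00 Solath Coast standard time.
The standard-time date in Solath Coast, August 22, 2030, falls between 24 February and 29 September, so daylight saving is in effect and Solath Coast is at UTC−06:00.
08:00 UTC − 6h = 02:00 Solath Coast.

02:00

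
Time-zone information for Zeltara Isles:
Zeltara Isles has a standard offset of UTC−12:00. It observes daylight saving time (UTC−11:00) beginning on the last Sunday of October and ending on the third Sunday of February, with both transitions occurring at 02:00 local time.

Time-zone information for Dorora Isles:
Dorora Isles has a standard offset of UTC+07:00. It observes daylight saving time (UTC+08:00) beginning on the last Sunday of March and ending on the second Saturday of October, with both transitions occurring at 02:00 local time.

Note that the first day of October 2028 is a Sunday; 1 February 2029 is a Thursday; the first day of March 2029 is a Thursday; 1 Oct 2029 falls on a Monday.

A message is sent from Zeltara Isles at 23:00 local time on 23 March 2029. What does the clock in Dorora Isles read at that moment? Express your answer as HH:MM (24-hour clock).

18:00

1 October 2028 is a Sunday, so Sundays fall on 1, 8, 15, 22, 29; the last is October 29.
1 February 2029 is a Thursday, so the first Sunday is February 4 and the third is February 18.
23 March 2029 is outside the daylight-saving period (29 October 2028 – 18 February 2029), so Zeltara Isles is on standard time, UTC−12:00.
23:00 Zeltara Isles + 12h = 11:00 UTC (rolling into the next day, 24 March 2029).
1 March 2029 is a Thursday, so Sundays fall on 4, 11, 18, 25; the last is March 25.
1 October 2029 is a Monday, so the first Saturday is October 6 and the second is October 13.
At the standard offset (UTC+07:00), 11:00 UTC + 7h = 18:00 Dorora Isles standard time.
The standard-time date in Dorora Isles, 24 March 2029, does not fall between 25 March and 13 October, so daylight saving is not in effect and Dorora Isles is at UTC+07:00.
11:00 UTC + 7h = 18:00 Dorora Isles.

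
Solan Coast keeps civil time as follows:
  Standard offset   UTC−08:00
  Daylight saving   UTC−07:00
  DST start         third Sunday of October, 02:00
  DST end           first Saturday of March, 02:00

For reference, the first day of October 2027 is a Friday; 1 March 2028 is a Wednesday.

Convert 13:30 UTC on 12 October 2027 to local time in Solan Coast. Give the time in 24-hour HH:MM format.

1 October 2027 is a Friday, so the first Sunday is October 3 and the third is October 17.
1 March 2028 is a Wednesday, so the first Saturday is March 4.
At the standard offset (UTC−08:00), 13:30 UTC − 8h = 05:30 Solan Coast standard time.
The standard-time date in Solan Coast, 12 October 2027, is outside the daylight-saving period (17 October 2027 – 4 March 2028), so Solan Coast is on standard time, UTC−08:00.
13:30 UTC − 8h = 05:30 local.

05:30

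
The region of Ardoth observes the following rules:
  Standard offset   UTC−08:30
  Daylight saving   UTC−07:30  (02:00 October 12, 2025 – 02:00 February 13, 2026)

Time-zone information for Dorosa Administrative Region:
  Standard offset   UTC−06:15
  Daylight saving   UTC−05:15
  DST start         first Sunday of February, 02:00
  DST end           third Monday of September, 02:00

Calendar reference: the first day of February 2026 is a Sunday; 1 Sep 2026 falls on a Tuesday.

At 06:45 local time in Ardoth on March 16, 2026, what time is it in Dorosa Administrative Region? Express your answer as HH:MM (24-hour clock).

10:00

March 16, 2026 is outside the daylight-saving period (12 October 2025 – 13 February 2026), so Ardoth is on standard time, UTC−08:30.
06:45 Ardoth + 8h30m = 15:15 UTC.
1 February 2026 is a Sunday, so the first Sunday is February 1.
1 September 2026 is a Tuesday, so the first Monday is September 7 and the third is September 21.
At the standard offset (UTC−06:15), 15:15 UTC − 6h15m = 09:00 Dorosa Administrative Region standard time.
The standard-time date in Dorosa Administrative Region, March 16, 2026, falls between 1 February and 21 September, so daylight saving is in effect and Dorosa Administrative Region is at UTC−05:15.
15:15 UTC − 5h15m = 10:00 Dorosa Administrative Region.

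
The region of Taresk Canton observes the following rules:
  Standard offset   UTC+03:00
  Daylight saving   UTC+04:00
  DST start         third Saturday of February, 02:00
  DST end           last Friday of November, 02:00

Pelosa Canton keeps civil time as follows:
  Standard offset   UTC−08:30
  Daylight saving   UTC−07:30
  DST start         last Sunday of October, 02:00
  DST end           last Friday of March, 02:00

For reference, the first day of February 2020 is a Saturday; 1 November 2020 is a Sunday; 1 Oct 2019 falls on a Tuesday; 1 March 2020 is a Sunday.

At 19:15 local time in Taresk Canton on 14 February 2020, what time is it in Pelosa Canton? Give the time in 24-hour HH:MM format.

1 February 2020 is a Saturday, so the first Saturday is February 1 and the third is February 15.
1 November 2020 is a Sunday, so Fridays fall on 6, 13, 20, 27; the last is November 27.
14 February 2020 does not fall between 15 February and 27 November, so daylight saving is not in effect and Taresk Canton is at UTC+03:00.
19:15 Taresk Canton − 3h = 16:15 UTC.
1 October 2019 is a Tuesday, so Sundays fall on 6, 13, 20, 27; the last is October 27.
1 March 2020 is a Sunday, so Fridays fall on 6, 13, 20, 27; the last is March 27.
At the standard offset (UTC−08:30), 16:15 UTC − 8h30m = 07:45 Pelosa Canton standard time.
The standard-time date in Pelosa Canton, 14 February 2020, lies within the daylight-saving period (27 October 2019 – 27 March 2020), so Pelosa Canton is on daylight time, UTC−07:30.
16:15 UTC − 7h30m = 08:45 Pelosa Canton.

08:45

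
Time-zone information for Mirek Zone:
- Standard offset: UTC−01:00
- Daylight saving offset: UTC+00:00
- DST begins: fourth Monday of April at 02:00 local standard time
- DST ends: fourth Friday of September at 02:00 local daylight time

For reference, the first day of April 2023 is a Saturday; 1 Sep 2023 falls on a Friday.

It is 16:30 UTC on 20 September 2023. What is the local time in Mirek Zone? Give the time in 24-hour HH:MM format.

1 April 2023 is a Saturday, so the first Monday is April 3 and the fourth is April 24.
1 September 2023 is a Friday, so the first Friday is September 1 and the fourth is September 22.
At the standard offset (UTC−01:00), 16:30 UTC − 1h = 15:30 Mirek Zone standard time.
The standard-time date in Mirek Zone, 20 September 2023, falls between 24 April and 22 September, so daylight saving is in effect and Mirek Zone is at UTC+00:00.
16:30 UTC + 0h = 16:30 local.

16:30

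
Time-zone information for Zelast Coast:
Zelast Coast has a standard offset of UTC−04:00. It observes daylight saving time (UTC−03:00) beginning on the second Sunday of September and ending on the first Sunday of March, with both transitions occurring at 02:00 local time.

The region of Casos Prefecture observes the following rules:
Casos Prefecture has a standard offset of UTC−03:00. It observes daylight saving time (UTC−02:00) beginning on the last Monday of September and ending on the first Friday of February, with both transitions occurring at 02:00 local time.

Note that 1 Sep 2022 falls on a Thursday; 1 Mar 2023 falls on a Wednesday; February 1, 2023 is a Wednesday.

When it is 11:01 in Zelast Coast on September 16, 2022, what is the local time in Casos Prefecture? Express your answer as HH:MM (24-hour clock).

11:01

1 September 2022 is a Thursday, so the first Sunday is September 4 and the second is September 11.
1 March 2023 is a Wednesday, so the first Sunday is March 5.
September 16, 2022 falls between 11 September 2022 and 5 March 2023, so daylight saving is in effect and Zelast Coast is at UTC−03:00.
11:01 Zelast Coast + 3h = 14:01 UTC.
1 September 2022 is a Thursday, so Mondays fall on 5, 12, 19, 26; the last is September 26.
1 February 2023 is a Wednesday, so the first Friday is February 3.
At the standard offset (UTC−03:00), 14:01 UTC − 3h = 11:01 Casos Prefecture standard time.
The standard-time date in Casos Prefecture, September 16, 2022, is outside the daylight-saving period (26 September 2022 – 3 February 2023), so Casos Prefecture is on standard time, UTC−03:00.
14:01 UTC − 3h = 11:01 Casos Prefecture.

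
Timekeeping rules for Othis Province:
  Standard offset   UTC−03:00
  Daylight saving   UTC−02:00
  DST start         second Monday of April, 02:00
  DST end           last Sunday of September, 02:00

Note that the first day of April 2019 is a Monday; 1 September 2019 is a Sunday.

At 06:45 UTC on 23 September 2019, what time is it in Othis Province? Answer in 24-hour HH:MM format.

1 April 2019 is a Monday, so the first Monday is April 1 and the second is April 8.
1 September 2019 is a Sunday, so Sundays fall on 1, 8, 15, 22, 29; the last is September 29.
At the standard offset (UTC−03:00), 06:45 UTC − 3h = 03:45 Othis Province standard time.
Daylight saving runs 8 April – 29 September; the standard-time date in Othis Province, 23 September 2019, is inside that window, so Othis Province is at UTC−02:00.
06:45 UTC − 2h = 04:45 local.

04:45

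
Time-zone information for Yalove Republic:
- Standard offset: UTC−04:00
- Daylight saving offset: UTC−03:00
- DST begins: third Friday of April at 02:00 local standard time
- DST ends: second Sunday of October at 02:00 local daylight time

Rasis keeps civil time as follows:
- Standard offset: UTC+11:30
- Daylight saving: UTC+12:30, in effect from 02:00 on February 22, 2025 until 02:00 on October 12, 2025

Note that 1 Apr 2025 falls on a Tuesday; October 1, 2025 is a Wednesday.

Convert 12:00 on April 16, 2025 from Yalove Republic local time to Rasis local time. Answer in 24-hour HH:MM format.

1 April 2025 is a Tuesday, so the first Friday is April 4 and the third is April 18.
1 October 2025 is a Wednesday, so the first Sunday is October 5 and the second is October 12.
April 16, 2025 is outside the daylight-saving period (18 April – 12 October), so Yalove Republic is on standard time, UTC−04:00.
12:00 Yalove Republic + 4h = 16:00 UTC.
At the standard offset (UTC+11:30), 16:00 UTC + 11h30m = 03:30 Rasis standard time (rolling into the next day, 17 April 2025).
The standard-time date in Rasis, April 17, 2025, falls between 22 February and 12 October, so daylight saving is in effect and Rasis is at UTC+12:30.
16:00 UTC + 12h30m = 04:30 Rasis (rolling into the next day, 17 April 2025).

04:30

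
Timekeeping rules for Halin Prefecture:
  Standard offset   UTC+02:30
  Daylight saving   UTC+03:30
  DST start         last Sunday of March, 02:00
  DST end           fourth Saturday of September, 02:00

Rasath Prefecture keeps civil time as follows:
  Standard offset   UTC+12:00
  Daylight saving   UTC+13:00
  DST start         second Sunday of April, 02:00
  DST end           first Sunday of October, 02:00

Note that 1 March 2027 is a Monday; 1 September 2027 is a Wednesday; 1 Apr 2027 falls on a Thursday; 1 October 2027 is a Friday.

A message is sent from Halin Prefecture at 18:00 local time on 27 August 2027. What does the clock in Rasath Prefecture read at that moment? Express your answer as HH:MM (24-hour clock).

03:30

1 March 2027 is a Monday, so Sundays fall on 7, 14, 21, 28; the last is March 28.
1 September 2027 is a Wednesday, so the first Saturday is September 4 and the fourth is September 25.
Daylight saving runs 28 March – 25 September; 27 August 2027 is inside that window, so Halin Prefecture is at UTC+03:30.
18:00 Halin Prefecture − 3h30m = 14:30 UTC.
1 April 2027 is a Thursday, so the first Sunday is April 4 and the second is April 11.
1 October 2027 is a Friday, so the first Sunday is October 3.
At the standard offset (UTC+12:00), 14:30 UTC + 12h = 02:30 Rasath Prefecture standard time (rolling into the next day, 28 August 2027).
Daylight saving runs 11 April – 3 October; the standard-time date in Rasath Prefecture, 28 August 2027, is inside that window, so Rasath Prefecture is at UTC+13:00.
14:30 UTC + 13h = 03:30 Rasath Prefecture (rolling into the next day, 28 August 2027).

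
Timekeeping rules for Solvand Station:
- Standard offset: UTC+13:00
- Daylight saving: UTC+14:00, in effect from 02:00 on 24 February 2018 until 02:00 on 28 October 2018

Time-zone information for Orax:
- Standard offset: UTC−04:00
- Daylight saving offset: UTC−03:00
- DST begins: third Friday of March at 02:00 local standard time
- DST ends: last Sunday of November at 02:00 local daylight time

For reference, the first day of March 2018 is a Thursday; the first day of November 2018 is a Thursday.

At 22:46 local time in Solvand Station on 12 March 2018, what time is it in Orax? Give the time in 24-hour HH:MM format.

Daylight saving runs 24 February – 28 October; 12 March 2018 is inside that window, so Solvand Station is at UTC+14:00.
22:46 Solvand Station − 14h = 08:46 UTC.
1 March 2018 is a Thursday, so the first Friday is March 2 and the third is March 16.
1 November 2018 is a Thursday, so Sundays fall on 4, 11, 18, 25; the last is November 25.
At the standard offset (UTC−04:00), 08:46 UTC − 4h = 04:46 Orax standard time.
The standard-time date in Orax, 12 March 2018, does not fall between 16 March and 25 November, so daylight saving is not in effect and Orax is at UTC−04:00.
08:46 UTC − 4h = 04:46 Orax.

04:46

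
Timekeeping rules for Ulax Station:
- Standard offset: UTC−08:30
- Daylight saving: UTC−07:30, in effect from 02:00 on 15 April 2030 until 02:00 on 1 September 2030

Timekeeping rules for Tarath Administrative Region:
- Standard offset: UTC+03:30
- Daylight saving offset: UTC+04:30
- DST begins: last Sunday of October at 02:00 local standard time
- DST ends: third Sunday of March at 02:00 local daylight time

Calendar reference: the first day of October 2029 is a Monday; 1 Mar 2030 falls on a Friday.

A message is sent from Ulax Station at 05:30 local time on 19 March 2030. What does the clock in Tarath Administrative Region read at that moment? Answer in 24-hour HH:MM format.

17:30

Daylight saving runs 15 April – 1 September; 19 March 2030 is outside that window, so Ulax Station is on standard time at UTC−08:30.
05:30 Ulax Station + 8h30m = 14:00 UTC.
1 October 2029 is a Monday, so Sundays fall on 7, 14, 21, 28; the last is October 28.
1 March 2030 is a Friday, so the first Sunday is March 3 and the third is March 17.
At the standard offset (UTC+03:30), 14:00 UTC + 3h30m = 17:30 Tarath Administrative Region standard time.
The standard-time date in Tarath Administrative Region, 19 March 2030, does not fall between 28 October 2029 and 17 March 2030, so daylight saving is not in effect and Tarath Administrative Region is at UTC+03:30.
14:00 UTC + 3h30m = 17:30 Tarath Administrative Region.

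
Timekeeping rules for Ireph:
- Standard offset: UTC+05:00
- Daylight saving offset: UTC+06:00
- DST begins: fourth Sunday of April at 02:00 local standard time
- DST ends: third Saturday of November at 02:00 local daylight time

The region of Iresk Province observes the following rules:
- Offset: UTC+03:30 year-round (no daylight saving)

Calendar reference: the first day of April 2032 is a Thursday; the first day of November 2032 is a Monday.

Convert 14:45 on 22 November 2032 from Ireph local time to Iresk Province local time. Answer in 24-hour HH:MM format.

1 April 2032 is a Thursday, so the first Sunday is April 4 and the fourth is April 25.
1 November 2032 is a Monday, so the first Saturday is November 6 and the third is November 20.
22 November 2032 is outside the daylight-saving period (25 April – 20 November), so Ireph is on standard time, UTC+05:00.
14:45 Ireph − 5h = 09:45 UTC.
Iresk Province has no daylight saving, so its offset is UTC+03:30 year-round.
09:45 UTC + 3h30m = 13:15 Iresk Province.

13:15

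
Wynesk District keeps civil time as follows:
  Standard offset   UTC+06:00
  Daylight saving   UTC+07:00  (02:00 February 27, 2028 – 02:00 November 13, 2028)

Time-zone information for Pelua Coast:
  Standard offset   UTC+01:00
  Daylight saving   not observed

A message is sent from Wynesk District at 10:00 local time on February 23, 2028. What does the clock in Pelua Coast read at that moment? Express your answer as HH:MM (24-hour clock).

05:00

February 23, 2028 is outside the daylight-saving period (27 February – 13 November), so Wynesk District is on standard time, UTC+06:00.
10:00 Wynesk District − 6h = 04:00 UTC.
Pelua Coast stays on UTC+01:00 all year.
04:00 UTC + 1h = 05:00 Pelua Coast.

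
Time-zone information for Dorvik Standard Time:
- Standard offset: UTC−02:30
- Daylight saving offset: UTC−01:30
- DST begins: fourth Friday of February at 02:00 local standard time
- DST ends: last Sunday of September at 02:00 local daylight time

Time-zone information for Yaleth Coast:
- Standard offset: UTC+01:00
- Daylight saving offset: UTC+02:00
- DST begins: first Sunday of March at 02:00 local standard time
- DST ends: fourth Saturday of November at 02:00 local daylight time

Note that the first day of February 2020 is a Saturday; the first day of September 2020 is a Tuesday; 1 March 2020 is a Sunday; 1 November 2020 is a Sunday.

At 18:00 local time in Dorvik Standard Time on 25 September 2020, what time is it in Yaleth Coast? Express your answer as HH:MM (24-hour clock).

1 February 2020 is a Saturday, so the first Friday is February 7 and the fourth is February 28.
1 September 2020 is a Tuesday, so Sundays fall on 6, 13, 20, 27; the last is September 27.
25 September 2020 lies within the daylight-saving period (28 February – 27 September), so Dorvik Standard Time is on daylight time, UTC−01:30.
18:00 Dorvik Standard Time + 1h30m = 19:30 UTC.
1 March 2020 is a Sunday, so the first Sunday is March 1.
1 November 2020 is a Sunday, so the first Saturday is November 7 and the fourth is November 28.
At the standard offset (UTC+01:00), 19:30 UTC + 1h = 20:30 Yaleth Coast standard time.
The standard-time date in Yaleth Coast, 25 September 2020, lies within the daylight-saving period (1 March – 28 November), so Yaleth Coast is on daylight time, UTC+02:00.
19:30 UTC + 2h = 21:30 Yaleth Coast.

21:30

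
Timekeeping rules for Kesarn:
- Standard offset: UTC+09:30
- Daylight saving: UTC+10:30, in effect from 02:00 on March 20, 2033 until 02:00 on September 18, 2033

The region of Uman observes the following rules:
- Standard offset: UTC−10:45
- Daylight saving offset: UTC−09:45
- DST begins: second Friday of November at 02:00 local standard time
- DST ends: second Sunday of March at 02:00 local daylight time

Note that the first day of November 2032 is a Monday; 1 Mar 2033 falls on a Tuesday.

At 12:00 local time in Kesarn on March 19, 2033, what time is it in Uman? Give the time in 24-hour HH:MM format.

15:45

Daylight saving runs 20 March – 18 September; March 19, 2033 is outside that window, so Kesarn is on standard time at UTC+09:30.
12:00 Kesarn − 9h30m = 02:30 UTC.
1 November 2032 is a Monday, so the first Friday is November 5 and the second is November 12.
1 March 2033 is a Tuesday, so the first Sunday is March 6 and the second is March 13.
At the standard offset (UTC−10:45), 02:30 UTC − 10h45m = 15:45 Uman standard time (rolling into the previous day, 18 March 2033).
The standard-time date in Uman, March 18, 2033, does not fall between 12 November 2032 and 13 March 2033, so daylight saving is not in effect and Uman is at UTC−10:45.
02:30 UTC − 10h45m = 15:45 Uman (rolling into the previous day, 18 March 2033).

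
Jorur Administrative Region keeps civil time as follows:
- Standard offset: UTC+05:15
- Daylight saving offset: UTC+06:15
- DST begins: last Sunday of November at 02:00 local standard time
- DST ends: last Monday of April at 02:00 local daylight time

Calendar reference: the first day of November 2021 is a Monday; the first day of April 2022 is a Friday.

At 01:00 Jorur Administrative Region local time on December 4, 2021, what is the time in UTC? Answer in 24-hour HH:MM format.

1 November 2021 is a Monday, so Sundays fall on 7, 14, 21, 28; the last is November 28.
1 April 2022 is a Friday, so Mondays fall on 4, 11, 18, 25; the last is April 25.
December 4, 2021 falls between 28 November 2021 and 25 April 2022, so daylight saving is in effect and Jorur Administrative Region is at UTC+06:15.
01:00 local − 6h15m = 18:45 UTC (rolling into the previous day, 3 December 2021).

18:45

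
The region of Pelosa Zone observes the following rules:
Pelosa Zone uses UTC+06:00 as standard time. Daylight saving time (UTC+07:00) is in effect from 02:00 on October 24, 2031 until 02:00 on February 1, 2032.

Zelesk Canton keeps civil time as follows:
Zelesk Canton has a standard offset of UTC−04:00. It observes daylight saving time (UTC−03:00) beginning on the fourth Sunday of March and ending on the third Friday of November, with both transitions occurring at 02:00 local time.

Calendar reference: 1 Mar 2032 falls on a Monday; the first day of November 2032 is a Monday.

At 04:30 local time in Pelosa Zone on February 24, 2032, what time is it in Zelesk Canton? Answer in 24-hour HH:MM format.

Daylight saving runs 24 October 2031 – 1 February 2032; February 24, 2032 is outside that window, so Pelosa Zone is on standard time at UTC+06:00.
04:30 Pelosa Zone − 6h = 22:30 UTC (rolling into the previous day, 23 February 2032).
1 March 2032 is a Monday, so the first Sunday is March 7 and the fourth is March 28.
1 November 2032 is a Monday, so the first Friday is November 5 and the third is November 19.
At the standard offset (UTC−04:00), 22:30 UTC − 4h = 18:30 Zelesk Canton standard time.
The standard-time date in Zelesk Canton, February 23, 2032, is outside the daylight-saving period (28 March – 19 November), so Zelesk Canton is on standard time, UTC−04:00.
22:30 UTC − 4h = 18:30 Zelesk Canton.

18:30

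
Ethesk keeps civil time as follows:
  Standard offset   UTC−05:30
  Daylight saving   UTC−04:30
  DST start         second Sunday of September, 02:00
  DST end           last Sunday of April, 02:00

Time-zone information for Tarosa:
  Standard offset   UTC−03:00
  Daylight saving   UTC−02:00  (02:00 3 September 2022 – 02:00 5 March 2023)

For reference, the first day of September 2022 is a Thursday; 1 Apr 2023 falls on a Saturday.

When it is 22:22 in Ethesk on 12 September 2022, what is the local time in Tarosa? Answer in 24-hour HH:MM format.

1 September 2022 is a Thursday, so the first Sunday is September 4 and the second is September 11.
1 April 2023 is a Saturday, so Sundays fall on 2, 9, 16, 23, 30; the last is April 30.
12 September 2022 lies within the daylight-saving period (11 September 2022 – 30 April 2023), so Ethesk is on daylight time, UTC−04:30.
22:22 Ethesk + 4h30m = 02:52 UTC (rolling into the next day, 13 September 2022).
At the standard offset (UTC−03:00), 02:52 UTC − 3h = 23:52 Tarosa standard time (rolling into the previous day, 12 September 2022).
Daylight saving runs 3 September 2022 – 5 March 2023; the standard-time date in Tarosa, 12 September 2022, is inside that window, so Tarosa is at UTC−02:00.
02:52 UTC − 2h = 00:52 Tarosa.

00:52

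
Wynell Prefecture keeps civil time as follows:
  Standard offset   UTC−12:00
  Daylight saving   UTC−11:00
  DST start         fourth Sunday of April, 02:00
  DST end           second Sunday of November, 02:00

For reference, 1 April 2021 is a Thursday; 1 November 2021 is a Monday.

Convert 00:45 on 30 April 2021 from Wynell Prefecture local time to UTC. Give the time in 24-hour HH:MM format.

11:45

1 April 2021 is a Thursday, so the first Sunday is April 4 and the fourth is April 25.
1 November 2021 is a Monday, so the first Sunday is November 7 and the second is November 14.
Daylight saving runs 25 April – 14 November; 30 April 2021 is inside that window, so Wynell Prefecture is at UTC−11:00.
00:45 local + 11h = 11:45 UTC.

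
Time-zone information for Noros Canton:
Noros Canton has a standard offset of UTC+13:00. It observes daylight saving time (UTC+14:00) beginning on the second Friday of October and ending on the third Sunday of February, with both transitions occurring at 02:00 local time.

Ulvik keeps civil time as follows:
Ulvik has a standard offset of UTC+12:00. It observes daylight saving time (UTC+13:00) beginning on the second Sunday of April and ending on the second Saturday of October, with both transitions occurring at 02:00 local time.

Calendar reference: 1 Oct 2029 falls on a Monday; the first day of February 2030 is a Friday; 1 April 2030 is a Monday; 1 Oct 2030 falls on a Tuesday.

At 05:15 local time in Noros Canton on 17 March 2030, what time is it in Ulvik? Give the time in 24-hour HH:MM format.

1 October 2029 is a Monday, so the first Friday is October 5 and the second is October 12.
1 February 2030 is a Friday, so the first Sunday is February 3 and the third is February 17.
17 March 2030 does not fall between 12 October 2029 and 17 February 2030, so daylight saving is not in effect and Noros Canton is at UTC+13:00.
05:15 Noros Canton − 13h = 16:15 UTC (rolling into the previous day, 16 March 2030).
1 April 2030 is a Monday, so the first Sunday is April 7 and the second is April 14.
1 October 2030 is a Tuesday, so the first Saturday is October 5 and the second is October 12.
At the standard offset (UTC+12:00), 16:15 UTC + 12h = 04:15 Ulvik standard time (rolling into the next day, 17 March 2030).
Daylight saving runs 14 April – 12 October; the standard-time date in Ulvik, 17 March 2030, is outside that window, so Ulvik is on standard time at UTC+12:00.
16:15 UTC + 12h = 04:15 Ulvik (rolling into the next day, 17 March 2030).

04:15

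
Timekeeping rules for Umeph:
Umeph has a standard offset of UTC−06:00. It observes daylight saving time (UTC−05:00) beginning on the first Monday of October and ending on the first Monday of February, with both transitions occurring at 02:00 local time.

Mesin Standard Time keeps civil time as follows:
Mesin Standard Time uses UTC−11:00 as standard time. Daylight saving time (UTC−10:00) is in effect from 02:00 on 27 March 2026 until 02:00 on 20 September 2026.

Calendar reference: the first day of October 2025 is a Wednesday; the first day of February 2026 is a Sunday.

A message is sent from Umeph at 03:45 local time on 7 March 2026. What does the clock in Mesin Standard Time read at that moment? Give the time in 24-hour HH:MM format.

22:45

1 October 2025 is a Wednesday, so the first Monday is October 6.
1 February 2026 is a Sunday, so the first Monday is February 2.
Daylight saving runs 6 October 2025 – 2 February 2026; 7 March 2026 is outside that window, so Umeph is on standard time at UTC−06:00.
03:45 Umeph + 6h = 09:45 UTC.
At the standard offset (UTC−11:00), 09:45 UTC − 11h = 22:45 Mesin Standard Time standard time (rolling into the previous day, 6 March 2026).
The standard-time date in Mesin Standard Time, 6 March 2026, is outside the daylight-saving period (27 March – 20 September), so Mesin Standard Time is on standard time, UTC−11:00.
09:45 UTC − 11h = 22:45 Mesin Standard Time (rolling into the previous day, 6 March 2026).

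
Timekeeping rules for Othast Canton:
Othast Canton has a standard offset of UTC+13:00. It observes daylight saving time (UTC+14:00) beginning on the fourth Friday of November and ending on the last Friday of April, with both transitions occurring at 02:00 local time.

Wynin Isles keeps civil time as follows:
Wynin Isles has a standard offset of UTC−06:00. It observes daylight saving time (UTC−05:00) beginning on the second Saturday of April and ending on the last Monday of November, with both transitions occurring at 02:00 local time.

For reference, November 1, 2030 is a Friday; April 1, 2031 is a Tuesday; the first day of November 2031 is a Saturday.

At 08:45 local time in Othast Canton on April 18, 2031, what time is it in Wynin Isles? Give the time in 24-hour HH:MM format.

13:45

1 November 2030 is a Friday, so the first Friday is November 1 and the fourth is November 22.
1 April 2031 is a Tuesday, so Fridays fall on 4, 11, 18, 25; the last is April 25.
April 18, 2031 lies within the daylight-saving period (22 November 2030 – 25 April 2031), so Othast Canton is on daylight time, UTC+14:00.
08:45 Othast Canton − 14h = 18:45 UTC (rolling into the previous day, 17 April 2031).
1 April 2031 is a Tuesday, so the first Saturday is April 5 and the second is April 12.
1 November 2031 is a Saturday, so Mondays fall on 3, 10, 17, 24; the last is November 24.
At the standard offset (UTC−06:00), 18:45 UTC − 6h = 12:45 Wynin Isles standard time.
The standard-time date in Wynin Isles, April 17, 2031, lies within the daylight-saving period (12 April – 24 November), so Wynin Isles is on daylight time, UTC−05:00.
18:45 UTC − 5h = 13:45 Wynin Isles.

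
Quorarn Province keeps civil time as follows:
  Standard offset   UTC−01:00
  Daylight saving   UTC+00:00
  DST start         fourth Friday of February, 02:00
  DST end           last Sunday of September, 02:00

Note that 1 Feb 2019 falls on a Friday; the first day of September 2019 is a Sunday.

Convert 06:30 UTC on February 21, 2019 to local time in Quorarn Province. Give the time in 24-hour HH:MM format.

1 February 2019 is a Friday, so the first Friday is February 1 and the fourth is February 22.
1 September 2019 is a Sunday, so Sundays fall on 1, 8, 15, 22, 29; the last is September 29.
At the standard offset (UTC−01:00), 06:30 UTC − 1h = 05:30 Quorarn Province standard time.
The standard-time date in Quorarn Province, February 21, 2019, does not fall between 22 February and 29 September, so daylight saving is not in effect and Quorarn Province is at UTC−01:00.
06:30 UTC − 1h = 05:30 local.

05:30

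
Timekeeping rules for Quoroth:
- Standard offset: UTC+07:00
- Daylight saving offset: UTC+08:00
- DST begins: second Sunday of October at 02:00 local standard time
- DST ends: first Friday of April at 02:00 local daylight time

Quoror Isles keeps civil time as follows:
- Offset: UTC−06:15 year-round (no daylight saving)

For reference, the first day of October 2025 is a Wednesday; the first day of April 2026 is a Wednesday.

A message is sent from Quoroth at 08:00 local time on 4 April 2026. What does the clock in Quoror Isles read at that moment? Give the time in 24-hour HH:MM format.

1 October 2025 is a Wednesday, so the first Sunday is October 5 and the second is October 12.
1 April 2026 is a Wednesday, so the first Friday is April 3.
4 April 2026 does not fall between 12 October 2025 and 3 April 2026, so daylight saving is not in effect and Quoroth is at UTC+07:00.
08:00 Quoroth − 7h = 01:00 UTC.
Quoror Isles has no daylight saving, so its offset is UTC−06:15 year-round.
01:00 UTC − 6h15m = 18:45 Quoror Isles (rolling into the previous day, 3 April 2026).

18:45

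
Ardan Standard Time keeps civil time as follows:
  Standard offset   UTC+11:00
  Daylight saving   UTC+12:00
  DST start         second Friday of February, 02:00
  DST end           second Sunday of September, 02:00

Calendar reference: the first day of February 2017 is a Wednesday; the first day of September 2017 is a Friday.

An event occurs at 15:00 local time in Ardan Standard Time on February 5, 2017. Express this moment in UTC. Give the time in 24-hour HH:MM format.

04:00

1 February 2017 is a Wednesday, so the first Friday is February 3 and the second is February 10.
1 September 2017 is a Friday, so the first Sunday is September 3 and the second is September 10.
February 5, 2017 is outside the daylight-saving period (10 February – 10 September), so Ardan Standard Time is on standard time, UTC+11:00.
15:00 local − 11h = 04:00 UTC.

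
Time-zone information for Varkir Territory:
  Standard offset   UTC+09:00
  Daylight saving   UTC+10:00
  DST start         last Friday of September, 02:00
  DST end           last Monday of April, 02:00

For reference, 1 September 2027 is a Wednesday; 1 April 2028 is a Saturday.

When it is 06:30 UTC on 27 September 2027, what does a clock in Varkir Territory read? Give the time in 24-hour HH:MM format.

16:30

1 September 2027 is a Wednesday, so Fridays fall on 3, 10, 17, 24; the last is September 24.
1 April 2028 is a Saturday, so Mondays fall on 3, 10, 17, 24; the last is April 24.
At the standard offset (UTC+09:00), 06:30 UTC + 9h = 15:30 Varkir Territory standard time.
The standard-time date in Varkir Territory, 27 September 2027, lies within the daylight-saving period (24 September 2027 – 24 April 2028), so Varkir Territory is on daylight time, UTC+10:00.
06:30 UTC + 10h = 16:30 local.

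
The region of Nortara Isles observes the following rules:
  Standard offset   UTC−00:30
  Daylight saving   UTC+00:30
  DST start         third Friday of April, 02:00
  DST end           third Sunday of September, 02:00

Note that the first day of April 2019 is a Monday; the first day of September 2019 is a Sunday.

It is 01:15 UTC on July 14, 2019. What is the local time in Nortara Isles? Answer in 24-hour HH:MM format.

1 April 2019 is a Monday, so the first Friday is April 5 and the third is April 19.
1 September 2019 is a Sunday, so the first Sunday is September 1 and the third is September 15.
At the standard offset (UTC−00:30), 01:15 UTC − 0h30m = 00:45 Nortara Isles standard time.
Daylight saving runs 19 April – 15 September; the standard-time date in Nortara Isles, July 14, 2019, is inside that window, so Nortara Isles is at UTC+00:30.
01:15 UTC + 0h30m = 01:45 local.

01:45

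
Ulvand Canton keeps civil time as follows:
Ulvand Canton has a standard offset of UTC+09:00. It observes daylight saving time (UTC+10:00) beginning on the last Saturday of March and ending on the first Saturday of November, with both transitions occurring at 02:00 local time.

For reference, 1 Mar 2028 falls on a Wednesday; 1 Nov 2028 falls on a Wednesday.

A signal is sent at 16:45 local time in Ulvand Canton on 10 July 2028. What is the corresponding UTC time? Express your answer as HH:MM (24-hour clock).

1 March 2028 is a Wednesday, so Saturdays fall on 4, 11, 18, 25; the last is March 25.
1 November 2028 is a Wednesday, so the first Saturday is November 4.
Daylight saving runs 25 March – 4 November; 10 July 2028 is inside that window, so Ulvand Canton is at UTC+10:00.
16:45 local − 10h = 06:45 UTC.

06:45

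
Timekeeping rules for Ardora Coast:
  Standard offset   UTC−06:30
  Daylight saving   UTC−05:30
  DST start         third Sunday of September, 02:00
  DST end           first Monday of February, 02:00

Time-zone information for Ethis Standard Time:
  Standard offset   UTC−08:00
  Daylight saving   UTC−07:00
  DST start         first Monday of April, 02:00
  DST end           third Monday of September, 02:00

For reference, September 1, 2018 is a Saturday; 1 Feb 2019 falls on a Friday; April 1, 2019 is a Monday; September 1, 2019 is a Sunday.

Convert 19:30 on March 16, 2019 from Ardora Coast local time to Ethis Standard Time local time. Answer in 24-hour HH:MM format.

18:00

1 September 2018 is a Saturday, so the first Sunday is September 2 and the third is September 16.
1 February 2019 is a Friday, so the first Monday is February 4.
March 16, 2019 does not fall between 16 September 2018 and 4 February 2019, so daylight saving is not in effect and Ardora Coast is at UTC−06:30.
19:30 Ardora Coast + 6h30m = 02:00 UTC (rolling into the next day, 17 March 2019).
1 April 2019 is a Monday, so the first Monday is April 1.
1 September 2019 is a Sunday, so the first Monday is September 2 and the third is September 16.
At the standard offset (UTC−08:00), 02:00 UTC − 8h = 18:00 Ethis Standard Time standard time (rolling into the previous day, 16 March 2019).
The standard-time date in Ethis Standard Time, March 16, 2019, is outside the daylight-saving period (1 April – 16 September), so Ethis Standard Time is on standard time, UTC−08:00.
02:00 UTC − 8h = 18:00 Ethis Standard Time (rolling into the previous day, 16 March 2019).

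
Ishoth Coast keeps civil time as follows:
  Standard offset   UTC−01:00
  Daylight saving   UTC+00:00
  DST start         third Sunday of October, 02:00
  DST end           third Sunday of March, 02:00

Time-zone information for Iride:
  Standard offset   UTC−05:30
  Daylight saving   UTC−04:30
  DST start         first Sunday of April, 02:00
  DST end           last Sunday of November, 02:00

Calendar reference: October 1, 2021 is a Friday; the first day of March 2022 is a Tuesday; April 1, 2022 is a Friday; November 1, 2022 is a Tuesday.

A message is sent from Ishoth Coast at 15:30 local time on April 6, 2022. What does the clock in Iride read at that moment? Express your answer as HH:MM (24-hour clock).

1 October 2021 is a Friday, so the first Sunday is October 3 and the third is October 17.
1 March 2022 is a Tuesday, so the first Sunday is March 6 and the third is March 20.
April 6, 2022 is outside the daylight-saving period (17 October 2021 – 20 March 2022), so Ishoth Coast is on standard time, UTC−01:00.
15:30 Ishoth Coast + 1h = 16:30 UTC.
1 April 2022 is a Friday, so the first Sunday is April 3.
1 November 2022 is a Tuesday, so Sundays fall on 6, 13, 20, 27; the last is November 27.
At the standard offset (UTC−05:30), 16:30 UTC − 5h30m = 11:00 Iride standard time.
The standard-time date in Iride, April 6, 2022, lies within the daylight-saving period (3 April – 27 November), so Iride is on daylight time, UTC−04:30.
16:30 UTC − 4h30m = 12:00 Iride.

12:00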